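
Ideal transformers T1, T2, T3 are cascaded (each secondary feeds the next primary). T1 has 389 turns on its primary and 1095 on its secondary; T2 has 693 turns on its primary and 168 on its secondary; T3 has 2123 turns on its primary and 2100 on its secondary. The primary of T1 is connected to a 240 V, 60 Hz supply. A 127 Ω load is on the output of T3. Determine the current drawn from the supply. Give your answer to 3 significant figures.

After T1: V = 240.00 × 1095/389 = 675.58 V.
After T2: V = 675.58 × 168/693 = 163.78 V.
After T3: V = 163.78 × 2100/2123 = 162.00 V.
I_load = 162.00/127 = 1.2756 A, so P_out = 162.00 × 1.2756 = 206.65 W.
All ideal ⇒ P_in = P_out, so I_supply = 206.65/240 = 0.861 A.

I_supply ≈ 0.861 A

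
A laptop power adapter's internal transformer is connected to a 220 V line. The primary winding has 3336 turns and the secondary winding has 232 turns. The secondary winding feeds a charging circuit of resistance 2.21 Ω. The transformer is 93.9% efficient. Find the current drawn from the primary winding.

V_s = 220 × 232/3336 = 15.300 V.
I_s = V_s/R = 15.300/2.21 = 6.9230 A.
P_out = V_s I_s = 15.300 × 6.9230 = 105.92 W.
P_in = P_out/η = 105.92/0.939 = 112.80 W.
I_p = P_in/V_p = 112.80/220 = 0.513 A.

I_p ≈ 0.513 A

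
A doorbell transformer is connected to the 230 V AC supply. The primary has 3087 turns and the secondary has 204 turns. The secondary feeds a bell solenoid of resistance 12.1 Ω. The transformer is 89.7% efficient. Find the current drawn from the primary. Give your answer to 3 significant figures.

V_s = 230 × 204/3087 = 15.199 V.
I_s = V_s/R = 15.199/12.1 = 1.2561 A.
P_out = V_s I_s = 15.199 × 1.2561 = 19.092 W.
P_in = P_out/η = 19.092/0.897 = 21.285 W.
I_p = P_in/V_p = 21.285/230 = 0.0925 A.

I_p ≈ 0.0925 A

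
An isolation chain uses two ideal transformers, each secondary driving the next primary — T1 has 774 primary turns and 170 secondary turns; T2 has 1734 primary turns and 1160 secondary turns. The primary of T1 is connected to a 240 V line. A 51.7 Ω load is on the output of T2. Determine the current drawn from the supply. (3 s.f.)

After T1: V = 240.00 × 170/774 = 52.713 V.
After T2: V = 52.713 × 1160/1734 = 35.264 V.
I_load = 35.264/51.7 = 0.68208 A, so P_out = 35.264 × 0.68208 = 24.053 W.
All ideal ⇒ P_in = P_out, so I_supply = 24.053/240 = 0.100 A.

I_supply ≈ 0.100 A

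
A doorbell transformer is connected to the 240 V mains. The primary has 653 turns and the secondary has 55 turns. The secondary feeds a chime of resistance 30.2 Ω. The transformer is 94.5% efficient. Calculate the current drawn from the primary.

V_s = 240 × 55/653 = 20.214 V.
I_s = V_s/R = 20.214/30.2 = 0.66935 A.
P_out = V_s I_s = 20.214 × 0.66935 = 13.531 W.
P_in = P_out/η = 13.531/0.945 = 14.318 W.
I_p = P_in/V_p = 14.318/240 = 0.0597 A.

I_p ≈ 0.0597 A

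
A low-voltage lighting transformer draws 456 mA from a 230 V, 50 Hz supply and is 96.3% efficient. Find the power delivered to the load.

P_out ≈ 101 W

P_in = V_in I_in = 230 × 0.456 = 104.88 W.
P_out = η P_in = 0.963 × 104.88 = 101 W.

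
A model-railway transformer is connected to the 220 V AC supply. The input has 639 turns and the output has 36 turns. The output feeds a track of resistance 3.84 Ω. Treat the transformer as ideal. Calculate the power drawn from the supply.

V_out = V_in × N_out/N_in = 220 × 36/639 = 12.394 V.
I_out = V_out/R = 12.394/3.84 = 3.2277 A.
I_in = I_out × N_out/N_in = 3.2277 × 36/639 = 0.18184 A.
P = V_in I_in = 220 × 0.18184 = 40.0 W.

P ≈ 40.0 W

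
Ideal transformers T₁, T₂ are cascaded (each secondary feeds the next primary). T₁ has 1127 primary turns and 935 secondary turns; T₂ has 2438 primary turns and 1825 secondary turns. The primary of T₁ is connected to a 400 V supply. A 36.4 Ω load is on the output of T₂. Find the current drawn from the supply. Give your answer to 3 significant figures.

I_supply ≈ 4.24 A

Secondary of T₁: V = 400.00 × 935/1127 = 331.85 V.
Secondary of T₂: V = 331.85 × 1825/2438 = 248.41 V.
I_load = 248.41/36.4 = 6.8246 A, so P_out = 248.41 × 6.8246 = 1695.3 W.
All ideal ⇒ P_in = P_out, so I_supply = 1695.3/400 = 4.24 A.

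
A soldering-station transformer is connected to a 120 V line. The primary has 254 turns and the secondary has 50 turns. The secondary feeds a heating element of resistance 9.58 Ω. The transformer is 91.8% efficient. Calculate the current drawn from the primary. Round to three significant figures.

I_p ≈ 0.529 A

V_s = 120 × 50/254 = 23.622 V.
I_s = V_s/R = 23.622/9.58 = 2.4658 A.
P_out = V_s I_s = 23.622 × 2.4658 = 58.246 W.
P_in = P_out/η = 58.246/0.918 = 63.449 W.
I_p = P_in/V_p = 63.449/120 = 0.529 A.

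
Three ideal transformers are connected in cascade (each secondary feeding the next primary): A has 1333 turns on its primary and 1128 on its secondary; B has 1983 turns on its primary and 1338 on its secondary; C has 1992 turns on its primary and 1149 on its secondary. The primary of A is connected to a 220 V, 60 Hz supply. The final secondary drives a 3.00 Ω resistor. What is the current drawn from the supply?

After A: V = 220.00 × 1128/1333 = 186.17 V.
After B: V = 186.17 × 1338/1983 = 125.61 V.
After C: V = 125.61 × 1149/1992 = 72.455 V.
I_load = 72.455/3.00 = 24.152 A, so P_out = 72.455 × 24.152 = 1749.9 W.
All ideal ⇒ P_in = P_out, so I_supply = 1749.9/220 = 7.95 A.

I_supply ≈ 7.95 A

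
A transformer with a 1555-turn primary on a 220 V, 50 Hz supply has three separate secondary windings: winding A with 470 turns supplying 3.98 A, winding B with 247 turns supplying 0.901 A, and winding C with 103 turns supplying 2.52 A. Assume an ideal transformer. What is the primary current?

I_p ≈ 1.51 A

V_A = 220 × 470/1555 = 66.495 V; V_B = 220 × 247/1555 = 34.945 V; V_C = 220 × 103/1555 = 14.572 V.
P_out = V_A I_A + V_B I_B + V_C I_C = 66.495×3.98 + 34.945×0.901 + 14.572×2.52 = 264.65 + 31.486 + 36.722 = 332.86 W.
Ideal ⇒ P_in = P_out, so I_p = P_out/V_p = 332.86/220 = 1.51 A.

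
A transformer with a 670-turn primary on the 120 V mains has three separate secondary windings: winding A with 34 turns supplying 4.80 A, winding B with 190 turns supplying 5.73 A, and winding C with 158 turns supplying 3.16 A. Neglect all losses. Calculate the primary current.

V_A = 120 × 34/670 = 6.0896 V; V_B = 120 × 190/670 = 34.030 V; V_C = 120 × 158/670 = 28.299 V.
P_out = V_A I_A + V_B I_B + V_C I_C = 6.0896×4.80 + 34.030×5.73 + 28.299×3.16 = 29.230 + 194.99 + 89.423 = 313.64 W.
Ideal ⇒ P_in = P_out, so I_p = P_out/V_p = 313.64/120 = 2.61 A.

I_p ≈ 2.61 A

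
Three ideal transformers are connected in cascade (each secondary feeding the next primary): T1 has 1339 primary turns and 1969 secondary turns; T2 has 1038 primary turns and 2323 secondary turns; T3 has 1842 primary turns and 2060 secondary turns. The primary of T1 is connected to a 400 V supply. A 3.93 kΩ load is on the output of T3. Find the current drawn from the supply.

Secondary of T1: V = 400.00 × 1969/1339 = 588.20 V.
Secondary of T2: V = 588.20 × 2323/1038 = 1316.4 V.
Secondary of T3: V = 1316.4 × 2060/1842 = 1472.2 V.
I_load = 1472.2/3930 = 0.37460 A, so P_out = 1472.2 × 0.37460 = 551.46 W.
All ideal ⇒ P_in = P_out, so I_supply = 551.46/400 = 1.38 A.

I_supply ≈ 1.38 A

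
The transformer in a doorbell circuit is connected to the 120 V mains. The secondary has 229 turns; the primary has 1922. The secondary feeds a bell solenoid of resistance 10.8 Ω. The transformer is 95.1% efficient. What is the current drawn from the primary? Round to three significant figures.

I_p ≈ 0.166 A

V_s = 120 × 229/1922 = 14.298 V.
I_s = V_s/R = 14.298/10.8 = 1.3239 A.
P_out = V_s I_s = 14.298 × 1.3239 = 18.928 W.
P_in = P_out/η = 18.928/0.951 = 19.903 W.
I_p = P_in/V_p = 19.903/120 = 0.166 A.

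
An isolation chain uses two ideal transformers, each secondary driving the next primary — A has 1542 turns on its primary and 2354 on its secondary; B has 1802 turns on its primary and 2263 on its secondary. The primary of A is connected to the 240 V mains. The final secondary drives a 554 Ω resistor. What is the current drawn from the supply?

Secondary of A: V = 240.00 × 2354/1542 = 366.38 V.
Secondary of B: V = 366.38 × 2263/1802 = 460.11 V.
I_load = 460.11/554 = 0.83053 A, so P_out = 460.11 × 0.83053 = 382.13 W.
All ideal ⇒ P_in = P_out, so I_supply = 382.13/240 = 1.59 A.

I_supply ≈ 1.59 A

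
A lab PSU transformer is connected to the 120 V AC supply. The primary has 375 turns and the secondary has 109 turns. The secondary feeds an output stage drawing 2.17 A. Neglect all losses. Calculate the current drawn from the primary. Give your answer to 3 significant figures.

For an ideal transformer I_p N_p = I_s N_s, so I_p = 2.17 × 109/375 = 0.631 A.

I_p ≈ 0.631 A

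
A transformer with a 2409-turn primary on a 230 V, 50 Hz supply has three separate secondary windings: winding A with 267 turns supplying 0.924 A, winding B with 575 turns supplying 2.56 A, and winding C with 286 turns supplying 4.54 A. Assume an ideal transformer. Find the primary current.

V_A = 230 × 267/2409 = 25.492 V; V_B = 230 × 575/2409 = 54.898 V; V_C = 230 × 286/2409 = 27.306 V.
P_out = V_A I_A + V_B I_B + V_C I_C = 25.492×0.924 + 54.898×2.56 + 27.306×4.54 = 23.555 + 140.54 + 123.97 = 288.06 W.
Ideal ⇒ P_in = P_out, so I_p = P_out/V_p = 288.06/230 = 1.25 A.

I_p ≈ 1.25 A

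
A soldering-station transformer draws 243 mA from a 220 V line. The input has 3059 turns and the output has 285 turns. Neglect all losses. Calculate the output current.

I_out ≈ 2.61 A

I_out/I_in = N_in/N_out, so I_out = 0.243 × 3059/285 = 2.61 A.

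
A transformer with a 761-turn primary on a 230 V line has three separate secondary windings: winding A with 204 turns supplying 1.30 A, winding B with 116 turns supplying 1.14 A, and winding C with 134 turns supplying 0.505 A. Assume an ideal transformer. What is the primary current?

I_p ≈ 0.611 A

V_A = 230 × 204/761 = 61.656 V; V_B = 230 × 116/761 = 35.059 V; V_C = 230 × 134/761 = 40.499 V.
P_out = V_A I_A + V_B I_B + V_C I_C = 61.656×1.30 + 35.059×1.14 + 40.499×0.505 = 80.152 + 39.967 + 20.452 = 140.57 W.
Ideal ⇒ P_in = P_out, so I_p = P_out/V_p = 140.57/230 = 0.611 A.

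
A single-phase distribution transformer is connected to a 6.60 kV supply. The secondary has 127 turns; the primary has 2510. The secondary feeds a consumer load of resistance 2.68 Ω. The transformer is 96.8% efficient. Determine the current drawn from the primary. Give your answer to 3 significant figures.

I_p ≈ 6.51 A

V_s = 6600 × 127/2510 = 333.94 V.
I_s = V_s/R = 333.94/2.68 = 124.61 A.
P_out = V_s I_s = 333.94 × 124.61 = 41611 W.
P_in = P_out/η = 41611/0.968 = 42987 W.
I_p = P_in/V_p = 42987/6600 = 6.51 A.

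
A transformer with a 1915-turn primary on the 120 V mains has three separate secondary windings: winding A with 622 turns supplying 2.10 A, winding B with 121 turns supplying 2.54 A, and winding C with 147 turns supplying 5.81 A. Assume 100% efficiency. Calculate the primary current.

V_A = 120 × 622/1915 = 38.977 V; V_B = 120 × 121/1915 = 7.5822 V; V_C = 120 × 147/1915 = 9.2115 V.
P_out = V_A I_A + V_B I_B + V_C I_C = 38.977×2.10 + 7.5822×2.54 + 9.2115×5.81 = 81.851 + 19.259 + 53.519 = 154.63 W.
Ideal ⇒ P_in = P_out, so I_p = P_out/V_p = 154.63/120 = 1.29 A.

I_p ≈ 1.29 A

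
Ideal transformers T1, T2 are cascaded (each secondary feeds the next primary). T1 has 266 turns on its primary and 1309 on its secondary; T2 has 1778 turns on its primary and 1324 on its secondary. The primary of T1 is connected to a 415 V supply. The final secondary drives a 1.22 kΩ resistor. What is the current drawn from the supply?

I_supply ≈ 4.57 A

Secondary of T1: V = 415.00 × 1309/266 = 2042.2 V.
Secondary of T2: V = 2042.2 × 1324/1778 = 1520.8 V.
I_load = 1520.8/1220 = 1.2465 A, so P_out = 1520.8 × 1.2465 = 1895.7 W.
All ideal ⇒ P_in = P_out, so I_supply = 1895.7/415 = 4.57 A.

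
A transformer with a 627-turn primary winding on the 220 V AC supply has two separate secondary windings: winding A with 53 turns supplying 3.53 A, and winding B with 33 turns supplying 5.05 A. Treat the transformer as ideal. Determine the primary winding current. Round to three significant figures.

I_p ≈ 0.564 A

V_A = 220 × 53/627 = 18.596 V; V_B = 220 × 33/627 = 11.579 V.
P_out = V_A I_A + V_B I_B = 18.596×3.53 + 11.579×5.05 = 65.646 + 58.474 = 124.12 W.
Ideal ⇒ P_in = P_out, so I_p = P_out/V_p = 124.12/220 = 0.564 A.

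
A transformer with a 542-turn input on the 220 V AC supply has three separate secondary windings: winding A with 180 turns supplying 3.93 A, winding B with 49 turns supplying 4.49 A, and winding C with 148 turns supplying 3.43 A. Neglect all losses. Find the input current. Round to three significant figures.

I_in ≈ 2.65 A

V_A = 220 × 180/542 = 73.063 V; V_B = 220 × 49/542 = 19.889 V; V_C = 220 × 148/542 = 60.074 V.
P_out = V_A I_A + V_B I_B + V_C I_C = 73.063×3.93 + 19.889×4.49 + 60.074×3.43 = 287.14 + 89.303 + 206.05 = 582.49 W.
Ideal ⇒ P_in = P_out, so I_in = P_out/V_in = 582.49/220 = 2.65 A.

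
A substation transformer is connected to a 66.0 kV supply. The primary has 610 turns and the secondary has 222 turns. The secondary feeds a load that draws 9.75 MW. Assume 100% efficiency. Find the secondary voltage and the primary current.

V_s = V_p × N_s/N_p = 66000 × 222/610 = 24020 V.
I_s = P/V_s = 9.75×10^6/24020 = 405.92 A.
I_p = I_s × N_s/N_p = 405.92 × 222/610 = 148 A.

V_s ≈ 24000 V, I_p ≈ 148 A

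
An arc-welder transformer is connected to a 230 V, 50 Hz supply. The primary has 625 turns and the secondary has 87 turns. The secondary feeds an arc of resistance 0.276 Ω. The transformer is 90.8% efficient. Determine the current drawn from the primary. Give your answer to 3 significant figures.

I_p ≈ 17.8 A

V_s = 230 × 87/625 = 32.016 V.
I_s = V_s/R = 32.016/0.276 = 116.00 A.
P_out = V_s I_s = 32.016 × 116.00 = 3713.9 W.
P_in = P_out/η = 3713.9/0.908 = 4090.1 W.
I_p = P_in/V_p = 4090.1/230 = 17.8 A.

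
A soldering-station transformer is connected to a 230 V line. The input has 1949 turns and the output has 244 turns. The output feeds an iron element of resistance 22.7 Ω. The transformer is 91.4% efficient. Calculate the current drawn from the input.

I_in ≈ 0.174 A

V_out = 230 × 244/1949 = 28.794 V.
I_out = V_out/R = 28.794/22.7 = 1.2685 A.
P_out = V_out I_out = 28.794 × 1.2685 = 36.525 W.
P_in = P_out/η = 36.525/0.914 = 39.961 W.
I_in = P_in/V_in = 39.961/230 = 0.174 A.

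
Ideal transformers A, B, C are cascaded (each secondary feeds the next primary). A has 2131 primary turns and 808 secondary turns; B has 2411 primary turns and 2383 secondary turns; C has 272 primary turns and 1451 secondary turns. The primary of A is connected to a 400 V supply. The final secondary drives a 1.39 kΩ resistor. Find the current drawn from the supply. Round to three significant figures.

After A: V = 400.00 × 808/2131 = 151.67 V.
After B: V = 151.67 × 2383/2411 = 149.90 V.
After C: V = 149.90 × 1451/272 = 799.67 V.
I_load = 799.67/1390 = 0.57531 A, so P_out = 799.67 × 0.57531 = 460.06 W.
All ideal ⇒ P_in = P_out, so I_supply = 460.06/400 = 1.15 A.

I_supply ≈ 1.15 A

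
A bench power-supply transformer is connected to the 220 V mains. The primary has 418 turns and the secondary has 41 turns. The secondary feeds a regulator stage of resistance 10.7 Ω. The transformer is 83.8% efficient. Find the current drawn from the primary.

I_p ≈ 0.236 A

V_s = 220 × 41/418 = 21.579 V.
I_s = V_s/R = 21.579/10.7 = 2.0167 A.
P_out = V_s I_s = 21.579 × 2.0167 = 43.519 W.
P_in = P_out/η = 43.519/0.838 = 51.932 W.
I_p = P_in/V_p = 51.932/220 = 0.236 A.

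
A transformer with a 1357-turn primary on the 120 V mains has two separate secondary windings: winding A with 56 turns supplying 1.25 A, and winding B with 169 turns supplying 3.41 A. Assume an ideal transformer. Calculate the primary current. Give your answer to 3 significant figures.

I_p ≈ 0.476 A

V_A = 120 × 56/1357 = 4.9521 V; V_B = 120 × 169/1357 = 14.945 V.
P_out = V_A I_A + V_B I_B = 4.9521×1.25 + 14.945×3.41 = 6.1901 + 50.962 = 57.152 W.
Ideal ⇒ P_in = P_out, so I_p = P_out/V_p = 57.152/120 = 0.476 A.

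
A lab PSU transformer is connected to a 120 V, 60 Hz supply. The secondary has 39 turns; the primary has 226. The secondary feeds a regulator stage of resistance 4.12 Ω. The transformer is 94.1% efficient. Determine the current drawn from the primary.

I_p ≈ 0.922 A

V_s = 120 × 39/226 = 20.708 V.
I_s = V_s/R = 20.708/4.12 = 5.0262 A.
P_out = V_s I_s = 20.708 × 5.0262 = 104.08 W.
P_in = P_out/η = 104.08/0.941 = 110.61 W.
I_p = P_in/V_p = 110.61/120 = 0.922 A.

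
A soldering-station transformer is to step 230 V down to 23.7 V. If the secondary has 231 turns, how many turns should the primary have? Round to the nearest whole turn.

N_p = 2242 turns

N_p/N_s = V_p/V_s, so N_p = 231 × 230/23.7 = 2241.8 ≈ 2242 turns.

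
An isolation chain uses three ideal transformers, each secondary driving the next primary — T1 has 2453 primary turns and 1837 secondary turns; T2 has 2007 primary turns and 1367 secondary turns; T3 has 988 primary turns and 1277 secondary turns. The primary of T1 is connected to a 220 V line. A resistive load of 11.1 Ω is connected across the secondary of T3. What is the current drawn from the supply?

After T1: V = 220.00 × 1837/2453 = 164.75 V.
After T2: V = 164.75 × 1367/2007 = 112.22 V.
After T3: V = 112.22 × 1277/988 = 145.04 V.
I_load = 145.04/11.1 = 13.067 A, so P_out = 145.04 × 13.067 = 1895.2 W.
All ideal ⇒ P_in = P_out, so I_supply = 1895.2/220 = 8.61 A.

I_supply ≈ 8.61 A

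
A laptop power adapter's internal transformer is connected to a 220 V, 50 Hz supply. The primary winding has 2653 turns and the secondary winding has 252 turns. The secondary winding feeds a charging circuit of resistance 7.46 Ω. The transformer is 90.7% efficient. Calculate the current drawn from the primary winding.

I_p ≈ 0.293 A

V_s = 220 × 252/2653 = 20.897 V.
I_s = V_s/R = 20.897/7.46 = 2.8012 A.
P_out = V_s I_s = 20.897 × 2.8012 = 58.537 W.
P_in = P_out/η = 58.537/0.907 = 64.540 W.
I_p = P_in/V_p = 64.540/220 = 0.293 A.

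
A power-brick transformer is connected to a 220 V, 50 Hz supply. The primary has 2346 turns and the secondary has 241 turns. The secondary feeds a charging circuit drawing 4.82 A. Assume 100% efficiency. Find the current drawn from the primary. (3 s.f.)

I_p ≈ 0.495 A

For an ideal transformer I_p N_p = I_s N_s, so I_p = 4.82 × 241/2346 = 0.495 A.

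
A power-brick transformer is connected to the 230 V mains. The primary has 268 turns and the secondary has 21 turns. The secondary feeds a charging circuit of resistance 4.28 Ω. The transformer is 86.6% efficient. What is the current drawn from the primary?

I_p ≈ 0.381 A

V_s = 230 × 21/268 = 18.022 V.
I_s = V_s/R = 18.022/4.28 = 4.2108 A.
P_out = V_s I_s = 18.022 × 4.2108 = 75.889 W.
P_in = P_out/η = 75.889/0.866 = 87.632 W.
I_p = P_in/V_p = 87.632/230 = 0.381 A.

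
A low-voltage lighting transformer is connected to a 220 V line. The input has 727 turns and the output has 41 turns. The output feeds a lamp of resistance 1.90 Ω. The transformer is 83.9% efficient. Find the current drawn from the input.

V_out = 220 × 41/727 = 12.407 V.
I_out = V_out/R = 12.407/1.90 = 6.5301 A.
P_out = V_out I_out = 12.407 × 6.5301 = 81.020 W.
P_in = P_out/η = 81.020/0.839 = 96.567 W.
I_in = P_in/V_in = 96.567/220 = 0.439 A.

I_in ≈ 0.439 A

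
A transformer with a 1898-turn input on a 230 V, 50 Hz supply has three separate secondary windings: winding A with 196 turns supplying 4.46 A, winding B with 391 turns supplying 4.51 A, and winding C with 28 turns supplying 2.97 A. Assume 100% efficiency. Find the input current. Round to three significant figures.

I_in ≈ 1.43 A

V_A = 230 × 196/1898 = 23.751 V; V_B = 230 × 391/1898 = 47.381 V; V_C = 230 × 28/1898 = 3.3930 V.
P_out = V_A I_A + V_B I_B + V_C I_C = 23.751×4.46 + 47.381×4.51 + 3.3930×2.97 = 105.93 + 213.69 + 10.077 = 329.70 W.
Ideal ⇒ P_in = P_out, so I_in = P_out/V_in = 329.70/230 = 1.43 A.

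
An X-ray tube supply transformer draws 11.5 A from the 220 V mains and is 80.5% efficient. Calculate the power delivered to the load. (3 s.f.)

P_out ≈ 2040 W

P_in = V_in I_in = 220 × 11.5 = 2530.0 W.
P_out = η P_in = 0.805 × 2530.0 = 2040 W.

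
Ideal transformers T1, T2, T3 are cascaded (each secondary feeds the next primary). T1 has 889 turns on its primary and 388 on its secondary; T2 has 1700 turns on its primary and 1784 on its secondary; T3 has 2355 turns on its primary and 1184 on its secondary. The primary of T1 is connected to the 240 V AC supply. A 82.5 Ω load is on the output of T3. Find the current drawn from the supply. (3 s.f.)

I_supply ≈ 0.154 A

After T1: V = 240.00 × 388/889 = 104.75 V.
After T2: V = 104.75 × 1784/1700 = 109.92 V.
After T3: V = 109.92 × 1184/2355 = 55.265 V.
I_load = 55.265/82.5 = 0.66988 A, so P_out = 55.265 × 0.66988 = 37.020 W.
All ideal ⇒ P_in = P_out, so I_supply = 37.020/240 = 0.154 A.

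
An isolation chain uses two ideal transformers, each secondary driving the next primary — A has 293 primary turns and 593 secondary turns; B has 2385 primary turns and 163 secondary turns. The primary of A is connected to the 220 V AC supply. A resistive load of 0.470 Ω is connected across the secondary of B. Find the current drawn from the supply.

Secondary of A: V = 220.00 × 593/293 = 445.26 V.
Secondary of B: V = 445.26 × 163/2385 = 30.430 V.
I_load = 30.430/0.470 = 64.746 A, so P_out = 30.430 × 64.746 = 1970.2 W.
All ideal ⇒ P_in = P_out, so I_supply = 1970.2/220 = 8.96 A.

I_supply ≈ 8.96 A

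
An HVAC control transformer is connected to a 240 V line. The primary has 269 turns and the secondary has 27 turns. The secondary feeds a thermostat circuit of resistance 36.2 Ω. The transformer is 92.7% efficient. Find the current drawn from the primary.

I_p ≈ 0.0721 A

V_s = 240 × 27/269 = 24.089 V.
I_s = V_s/R = 24.089/36.2 = 0.66545 A.
P_out = V_s I_s = 24.089 × 0.66545 = 16.030 W.
P_in = P_out/η = 16.030/0.927 = 17.292 W.
I_p = P_in/V_p = 17.292/240 = 0.0721 A.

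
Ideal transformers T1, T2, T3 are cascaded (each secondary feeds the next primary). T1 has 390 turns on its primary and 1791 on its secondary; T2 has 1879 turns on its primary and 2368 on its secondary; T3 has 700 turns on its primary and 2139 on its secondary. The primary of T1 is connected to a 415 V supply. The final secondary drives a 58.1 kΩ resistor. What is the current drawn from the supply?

I_supply ≈ 2.23 A

After T1: V = 415.00 × 1791/390 = 1905.8 V.
After T2: V = 1905.8 × 2368/1879 = 2401.8 V.
After T3: V = 2401.8 × 2139/700 = 7339.2 V.
I_load = 7339.2/58100 = 0.12632 A, so P_out = 7339.2 × 0.12632 = 927.08 W.
All ideal ⇒ P_in = P_out, so I_supply = 927.08/415 = 2.23 A.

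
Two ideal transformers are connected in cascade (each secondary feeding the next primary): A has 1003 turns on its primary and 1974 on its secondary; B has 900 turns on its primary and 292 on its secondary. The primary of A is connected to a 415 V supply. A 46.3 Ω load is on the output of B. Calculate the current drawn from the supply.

I_supply ≈ 3.65 A

Secondary of A: V = 415.00 × 1974/1003 = 816.76 V.
Secondary of B: V = 816.76 × 292/900 = 264.99 V.
I_load = 264.99/46.3 = 5.7234 A, so P_out = 264.99 × 5.7234 = 1516.7 W.
All ideal ⇒ P_in = P_out, so I_supply = 1516.7/415 = 3.65 A.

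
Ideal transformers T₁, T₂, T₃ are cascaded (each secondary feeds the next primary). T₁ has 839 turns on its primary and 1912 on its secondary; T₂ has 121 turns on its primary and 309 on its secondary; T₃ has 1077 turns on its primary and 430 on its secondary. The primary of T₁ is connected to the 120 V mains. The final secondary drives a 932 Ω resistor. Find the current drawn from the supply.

Secondary of T₁: V = 120.00 × 1912/839 = 273.47 V.
Secondary of T₂: V = 273.47 × 309/121 = 698.36 V.
Secondary of T₃: V = 698.36 × 430/1077 = 278.83 V.
I_load = 278.83/932 = 0.29917 A, so P_out = 278.83 × 0.29917 = 83.416 W.
All ideal ⇒ P_in = P_out, so I_supply = 83.416/120 = 0.695 A.

I_supply ≈ 0.695 A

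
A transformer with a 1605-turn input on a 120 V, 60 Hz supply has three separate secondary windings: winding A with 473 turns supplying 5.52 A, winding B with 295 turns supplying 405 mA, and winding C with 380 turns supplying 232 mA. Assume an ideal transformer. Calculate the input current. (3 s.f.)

V_A = 120 × 473/1605 = 35.364 V; V_B = 120 × 295/1605 = 22.056 V; V_C = 120 × 380/1605 = 28.411 V.
P_out = V_A I_A + V_B I_B + V_C I_C = 35.364×5.52 + 22.056×0.405 + 28.411×0.232 = 195.21 + 8.9327 + 6.5914 = 210.74 W.
Ideal ⇒ P_in = P_out, so I_in = P_out/V_in = 210.74/120 = 1.76 A.

I_in ≈ 1.76 A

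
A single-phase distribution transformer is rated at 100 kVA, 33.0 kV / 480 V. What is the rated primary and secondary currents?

I_p = S/V_p = 100000/33000 = 3.03 A.
I_s = S/V_s = 100000/480 = 208 A.

I_p ≈ 3.03 A, I_s ≈ 208 A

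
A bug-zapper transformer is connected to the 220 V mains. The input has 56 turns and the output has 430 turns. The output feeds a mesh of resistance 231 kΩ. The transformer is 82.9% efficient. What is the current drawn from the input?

I_in ≈ 0.0677 A

V_out = 220 × 430/56 = 1689.3 V.
I_out = V_out/R = 1689.3/231000 = 0.0073129 A.
P_out = V_out I_out = 1689.3 × 0.0073129 = 12.354 W.
P_in = P_out/η = 12.354/0.829 = 14.902 W.
I_in = P_in/V_in = 14.902/220 = 0.0677 A.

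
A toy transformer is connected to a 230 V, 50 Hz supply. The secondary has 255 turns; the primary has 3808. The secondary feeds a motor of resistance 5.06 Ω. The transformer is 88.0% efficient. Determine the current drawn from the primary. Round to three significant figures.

I_p ≈ 0.232 A

V_s = 230 × 255/3808 = 15.402 V.
I_s = V_s/R = 15.402/5.06 = 3.0438 A.
P_out = V_s I_s = 15.402 × 3.0438 = 46.880 W.
P_in = P_out/η = 46.880/0.880 = 53.273 W.
I_p = P_in/V_p = 53.273/230 = 0.232 A.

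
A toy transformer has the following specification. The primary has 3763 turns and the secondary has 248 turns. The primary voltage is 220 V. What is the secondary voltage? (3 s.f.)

V_s/V_p = N_s/N_p, so V_s = 220 × 248/3763 = 14.5 V.

V_s ≈ 14.5 V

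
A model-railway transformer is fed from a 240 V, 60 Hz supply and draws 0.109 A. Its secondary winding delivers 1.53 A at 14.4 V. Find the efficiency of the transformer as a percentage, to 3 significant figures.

P_in = 240 × 0.109 = 26.1600 W.
P_out = 14.4 × 1.53 = 22.0320 W.
η = P_out/P_in = 22.0320/26.1600 = 0.842.

η ≈ 84.2%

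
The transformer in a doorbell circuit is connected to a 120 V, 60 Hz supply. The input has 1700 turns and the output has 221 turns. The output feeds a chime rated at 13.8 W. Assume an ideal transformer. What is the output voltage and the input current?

V_out ≈ 15.6 V, I_in ≈ 0.115 A

V_out = V_in × N_out/N_in = 120 × 221/1700 = 15.600 V.
I_out = P/V_out = 13.8/15.600 = 0.88462 A.
I_in = I_out × N_out/N_in = 0.88462 × 221/1700 = 0.115 A.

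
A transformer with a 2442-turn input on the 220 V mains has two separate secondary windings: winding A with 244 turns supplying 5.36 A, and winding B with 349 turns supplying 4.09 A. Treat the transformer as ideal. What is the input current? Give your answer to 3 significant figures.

I_in ≈ 1.12 A

V_A = 220 × 244/2442 = 21.982 V; V_B = 220 × 349/2442 = 31.441 V.
P_out = V_A I_A + V_B I_B = 21.982×5.36 + 31.441×4.09 = 117.82 + 128.60 = 246.42 W.
Ideal ⇒ P_in = P_out, so I_in = P_out/V_in = 246.42/220 = 1.12 A.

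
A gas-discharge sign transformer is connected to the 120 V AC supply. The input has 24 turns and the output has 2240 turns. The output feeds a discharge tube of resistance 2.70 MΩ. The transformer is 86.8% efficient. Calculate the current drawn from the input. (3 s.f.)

I_in ≈ 0.446 A

V_out = 120 × 2240/24 = 11200 V.
I_out = V_out/R = 11200/(2.70×10^6) = 0.0041481 A.
P_out = V_out I_out = 11200 × 0.0041481 = 46.459 W.
P_in = P_out/η = 46.459/0.868 = 53.524 W.
I_in = P_in/V_in = 53.524/120 = 0.446 A.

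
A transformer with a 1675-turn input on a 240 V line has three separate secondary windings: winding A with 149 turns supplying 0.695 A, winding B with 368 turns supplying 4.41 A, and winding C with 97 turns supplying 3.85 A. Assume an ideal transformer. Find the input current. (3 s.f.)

V_A = 240 × 149/1675 = 21.349 V; V_B = 240 × 368/1675 = 52.728 V; V_C = 240 × 97/1675 = 13.899 V.
P_out = V_A I_A + V_B I_B + V_C I_C = 21.349×0.695 + 52.728×4.41 + 13.899×3.85 = 14.838 + 232.53 + 53.509 = 300.88 W.
Ideal ⇒ P_in = P_out, so I_in = P_out/V_in = 300.88/240 = 1.25 A.

I_in ≈ 1.25 A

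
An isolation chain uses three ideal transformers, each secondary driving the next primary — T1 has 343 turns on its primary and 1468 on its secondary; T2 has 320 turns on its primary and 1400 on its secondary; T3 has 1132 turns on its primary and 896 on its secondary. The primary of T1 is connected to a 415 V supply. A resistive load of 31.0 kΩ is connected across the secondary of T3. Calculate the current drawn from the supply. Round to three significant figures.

After T1: V = 415.00 × 1468/343 = 1776.2 V.
After T2: V = 1776.2 × 1400/320 = 7770.7 V.
After T3: V = 7770.7 × 896/1132 = 6150.6 V.
I_load = 6150.6/31000 = 0.19841 A, so P_out = 6150.6 × 0.19841 = 1220.3 W.
All ideal ⇒ P_in = P_out, so I_supply = 1220.3/415 = 2.94 A.

I_supply ≈ 2.94 A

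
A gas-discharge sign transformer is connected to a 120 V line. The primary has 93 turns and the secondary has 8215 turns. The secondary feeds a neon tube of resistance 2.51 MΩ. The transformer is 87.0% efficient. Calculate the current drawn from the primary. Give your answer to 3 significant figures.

I_p ≈ 0.429 A

V_s = 120 × 8215/93 = 10600 V.
I_s = V_s/R = 10600/(2.51×10^6) = 0.0042231 A.
P_out = V_s I_s = 10600 × 0.0042231 = 44.765 W.
P_in = P_out/η = 44.765/0.870 = 51.454 W.
I_p = P_in/V_p = 51.454/120 = 0.429 A.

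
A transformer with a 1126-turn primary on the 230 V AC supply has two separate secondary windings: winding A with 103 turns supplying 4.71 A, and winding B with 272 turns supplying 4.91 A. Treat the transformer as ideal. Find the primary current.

V_A = 230 × 103/1126 = 21.039 V; V_B = 230 × 272/1126 = 55.560 V.
P_out = V_A I_A + V_B I_B = 21.039×4.71 + 55.560×4.91 = 99.094 + 272.80 = 371.89 W.
Ideal ⇒ P_in = P_out, so I_p = P_out/V_p = 371.89/230 = 1.62 A.

I_p ≈ 1.62 A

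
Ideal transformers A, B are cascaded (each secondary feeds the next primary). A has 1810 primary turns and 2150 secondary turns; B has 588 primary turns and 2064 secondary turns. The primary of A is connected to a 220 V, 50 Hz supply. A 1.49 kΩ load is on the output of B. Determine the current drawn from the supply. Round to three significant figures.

After A: V = 220.00 × 2150/1810 = 261.33 V.
After B: V = 261.33 × 2064/588 = 917.31 V.
I_load = 917.31/1490 = 0.61564 A, so P_out = 917.31 × 0.61564 = 564.73 W.
All ideal ⇒ P_in = P_out, so I_supply = 564.73/220 = 2.57 A.

I_supply ≈ 2.57 A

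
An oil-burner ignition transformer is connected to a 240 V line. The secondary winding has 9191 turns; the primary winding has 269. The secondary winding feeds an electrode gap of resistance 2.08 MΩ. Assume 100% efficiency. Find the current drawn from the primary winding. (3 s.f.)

I_p ≈ 0.135 A

V_s = V_p × N_s/N_p = 240 × 9191/269 = 8200.1 V.
I_s = V_s/R = 8200.1/(2.08×10^6) = 0.0039424 A.
For an ideal transformer I_p N_p = I_s N_s, so I_p = 0.0039424 × 9191/269 = 0.135 A.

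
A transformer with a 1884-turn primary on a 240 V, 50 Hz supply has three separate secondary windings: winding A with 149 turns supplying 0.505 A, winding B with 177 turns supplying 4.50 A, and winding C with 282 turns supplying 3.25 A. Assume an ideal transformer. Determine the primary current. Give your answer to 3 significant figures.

V_A = 240 × 149/1884 = 18.981 V; V_B = 240 × 177/1884 = 22.548 V; V_C = 240 × 282/1884 = 35.924 V.
P_out = V_A I_A + V_B I_B + V_C I_C = 18.981×0.505 + 22.548×4.50 + 35.924×3.25 = 9.5854 + 101.46 + 116.75 = 227.80 W.
Ideal ⇒ P_in = P_out, so I_p = P_out/V_p = 227.80/240 = 0.949 A.

I_p ≈ 0.949 A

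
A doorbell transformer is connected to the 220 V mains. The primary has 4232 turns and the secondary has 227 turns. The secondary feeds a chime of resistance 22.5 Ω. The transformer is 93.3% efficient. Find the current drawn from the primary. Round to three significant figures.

V_s = 220 × 227/4232 = 11.801 V.
I_s = V_s/R = 11.801/22.5 = 0.52447 A.
P_out = V_s I_s = 11.801 × 0.52447 = 6.1890 W.
P_in = P_out/η = 6.1890/0.933 = 6.6335 W.
I_p = P_in/V_p = 6.6335/220 = 0.0302 A.

I_p ≈ 0.0302 A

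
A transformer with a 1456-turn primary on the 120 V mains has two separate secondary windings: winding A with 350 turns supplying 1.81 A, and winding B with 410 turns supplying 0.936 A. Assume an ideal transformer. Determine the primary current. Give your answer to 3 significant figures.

V_A = 120 × 350/1456 = 28.846 V; V_B = 120 × 410/1456 = 33.791 V.
P_out = V_A I_A + V_B I_B = 28.846×1.81 + 33.791×0.936 = 52.212 + 31.629 = 83.840 W.
Ideal ⇒ P_in = P_out, so I_p = P_out/V_p = 83.840/120 = 0.699 A.

I_p ≈ 0.699 A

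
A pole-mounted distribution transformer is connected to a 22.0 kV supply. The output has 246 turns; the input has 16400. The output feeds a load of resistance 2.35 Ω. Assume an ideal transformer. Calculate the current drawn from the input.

I_in ≈ 2.11 A

V_out = V_in × N_out/N_in = 22000 × 246/16400 = 330.00 V.
I_out = V_out/R = 330.00/2.35 = 140.43 A.
For an ideal transformer I_in N_in = I_out N_out, so I_in = 140.43 × 246/16400 = 2.11 A.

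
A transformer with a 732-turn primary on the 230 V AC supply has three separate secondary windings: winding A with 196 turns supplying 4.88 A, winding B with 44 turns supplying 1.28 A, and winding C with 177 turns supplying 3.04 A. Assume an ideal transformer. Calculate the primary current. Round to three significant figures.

V_A = 230 × 196/732 = 61.585 V; V_B = 230 × 44/732 = 13.825 V; V_C = 230 × 177/732 = 55.615 V.
P_out = V_A I_A + V_B I_B + V_C I_C = 61.585×4.88 + 13.825×1.28 + 55.615×3.04 = 300.53 + 17.696 + 169.07 = 487.30 W.
Ideal ⇒ P_in = P_out, so I_p = P_out/V_p = 487.30/230 = 2.12 A.

I_p ≈ 2.12 A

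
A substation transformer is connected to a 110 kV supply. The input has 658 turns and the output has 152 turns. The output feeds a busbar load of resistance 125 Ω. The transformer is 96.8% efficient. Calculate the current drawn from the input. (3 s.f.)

I_in ≈ 48.5 A

V_out = 110000 × 152/658 = 25410 V.
I_out = V_out/R = 25410/125 = 203.28 A.
P_out = V_out I_out = 25410 × 203.28 = 5.1655×10^6 W.
P_in = P_out/η = 5.1655×10^6/0.968 = 5.3362×10^6 W.
I_in = P_in/V_in = 5.3362×10^6/110000 = 48.5 A.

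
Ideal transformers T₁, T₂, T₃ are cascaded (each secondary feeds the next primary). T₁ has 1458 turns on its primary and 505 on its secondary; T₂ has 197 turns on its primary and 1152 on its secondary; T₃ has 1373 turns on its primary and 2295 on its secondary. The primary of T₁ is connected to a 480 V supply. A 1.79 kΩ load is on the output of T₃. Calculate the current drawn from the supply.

Secondary of T₁: V = 480.00 × 505/1458 = 166.26 V.
Secondary of T₂: V = 166.26 × 1152/197 = 972.21 V.
Secondary of T₃: V = 972.21 × 2295/1373 = 1625.1 V.
I_load = 1625.1/1790 = 0.90786 A, so P_out = 1625.1 × 0.90786 = 1475.3 W.
All ideal ⇒ P_in = P_out, so I_supply = 1475.3/480 = 3.07 A.

I_supply ≈ 3.07 A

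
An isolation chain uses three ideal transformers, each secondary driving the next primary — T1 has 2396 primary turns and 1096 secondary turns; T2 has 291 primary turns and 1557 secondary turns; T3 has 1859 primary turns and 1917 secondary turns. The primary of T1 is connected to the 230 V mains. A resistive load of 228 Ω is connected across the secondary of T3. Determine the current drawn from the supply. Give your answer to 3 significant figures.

After T1: V = 230.00 × 1096/2396 = 105.21 V.
After T2: V = 105.21 × 1557/291 = 562.92 V.
After T3: V = 562.92 × 1917/1859 = 580.48 V.
I_load = 580.48/228 = 2.5460 A, so P_out = 580.48 × 2.5460 = 1477.9 W.
All ideal ⇒ P_in = P_out, so I_supply = 1477.9/230 = 6.43 A.

I_supply ≈ 6.43 A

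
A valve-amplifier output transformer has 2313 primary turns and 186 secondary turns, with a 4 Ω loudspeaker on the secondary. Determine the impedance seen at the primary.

Z_p ≈ 619 Ω

Z_p = (N_p/N_s)² × Z_s = (2313/186)² × 4 = 619 Ω.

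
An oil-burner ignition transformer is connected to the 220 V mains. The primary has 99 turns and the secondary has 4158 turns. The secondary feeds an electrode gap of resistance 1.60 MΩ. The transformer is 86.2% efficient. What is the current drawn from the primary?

I_p ≈ 0.281 A

V_s = 220 × 4158/99 = 9240.0 V.
I_s = V_s/R = 9240.0/(1.60×10^6) = 0.0057750 A.
P_out = V_s I_s = 9240.0 × 0.0057750 = 53.361 W.
P_in = P_out/η = 53.361/0.862 = 61.904 W.
I_p = P_in/V_p = 61.904/220 = 0.281 A.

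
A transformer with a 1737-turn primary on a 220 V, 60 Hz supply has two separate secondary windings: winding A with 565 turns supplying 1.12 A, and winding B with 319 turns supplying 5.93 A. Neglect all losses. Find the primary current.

I_p ≈ 1.45 A

V_A = 220 × 565/1737 = 71.560 V; V_B = 220 × 319/1737 = 40.403 V.
P_out = V_A I_A + V_B I_B = 71.560×1.12 + 40.403×5.93 = 80.147 + 239.59 = 319.74 W.
Ideal ⇒ P_in = P_out, so I_p = P_out/V_p = 319.74/220 = 1.45 A.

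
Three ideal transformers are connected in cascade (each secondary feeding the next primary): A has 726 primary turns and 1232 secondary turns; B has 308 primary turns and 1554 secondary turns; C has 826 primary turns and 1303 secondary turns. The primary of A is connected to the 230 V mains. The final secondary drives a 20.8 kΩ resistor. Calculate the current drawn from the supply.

Secondary of A: V = 230.00 × 1232/726 = 390.30 V.
Secondary of B: V = 390.30 × 1554/308 = 1969.3 V.
Secondary of C: V = 1969.3 × 1303/826 = 3106.5 V.
I_load = 3106.5/20800 = 0.14935 A, so P_out = 3106.5 × 0.14935 = 463.95 W.
All ideal ⇒ P_in = P_out, so I_supply = 463.95/230 = 2.02 A.

I_supply ≈ 2.02 A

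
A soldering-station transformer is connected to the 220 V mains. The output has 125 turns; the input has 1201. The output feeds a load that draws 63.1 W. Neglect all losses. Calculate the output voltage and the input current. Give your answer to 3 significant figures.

V_out ≈ 22.9 V, I_in ≈ 0.287 A

V_out = V_in × N_out/N_in = 220 × 125/1201 = 22.898 V.
I_out = P/V_out = 63.1/22.898 = 2.7557 A.
I_in = I_out × N_out/N_in = 2.7557 × 125/1201 = 0.287 A.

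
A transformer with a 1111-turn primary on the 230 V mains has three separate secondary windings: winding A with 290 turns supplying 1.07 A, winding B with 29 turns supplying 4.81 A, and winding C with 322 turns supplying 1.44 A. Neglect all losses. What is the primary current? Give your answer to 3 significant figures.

I_p ≈ 0.822 A

V_A = 230 × 290/1111 = 60.036 V; V_B = 230 × 29/1111 = 6.0036 V; V_C = 230 × 322/1111 = 66.661 V.
P_out = V_A I_A + V_B I_B + V_C I_C = 60.036×1.07 + 6.0036×4.81 + 66.661×1.44 = 64.239 + 28.877 + 95.991 = 189.11 W.
Ideal ⇒ P_in = P_out, so I_p = P_out/V_p = 189.11/230 = 0.822 A.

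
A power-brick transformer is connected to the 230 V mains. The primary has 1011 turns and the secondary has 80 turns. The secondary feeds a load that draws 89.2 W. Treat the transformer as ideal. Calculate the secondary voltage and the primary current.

V_s = V_p × N_s/N_p = 230 × 80/1011 = 18.200 V.
I_s = P/V_s = 89.2/18.200 = 4.9012 A.
I_p = I_s × N_s/N_p = 4.9012 × 80/1011 = 0.388 A.

V_s ≈ 18.2 V, I_p ≈ 0.388 A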